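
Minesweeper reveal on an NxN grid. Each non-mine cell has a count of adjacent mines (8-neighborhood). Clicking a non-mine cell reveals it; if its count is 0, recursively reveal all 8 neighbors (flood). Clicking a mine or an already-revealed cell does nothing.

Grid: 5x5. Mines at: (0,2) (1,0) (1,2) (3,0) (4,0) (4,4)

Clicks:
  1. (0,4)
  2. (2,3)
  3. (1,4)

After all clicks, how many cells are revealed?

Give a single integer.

Answer: 8

Derivation:
Click 1 (0,4) count=0: revealed 8 new [(0,3) (0,4) (1,3) (1,4) (2,3) (2,4) (3,3) (3,4)] -> total=8
Click 2 (2,3) count=1: revealed 0 new [(none)] -> total=8
Click 3 (1,4) count=0: revealed 0 new [(none)] -> total=8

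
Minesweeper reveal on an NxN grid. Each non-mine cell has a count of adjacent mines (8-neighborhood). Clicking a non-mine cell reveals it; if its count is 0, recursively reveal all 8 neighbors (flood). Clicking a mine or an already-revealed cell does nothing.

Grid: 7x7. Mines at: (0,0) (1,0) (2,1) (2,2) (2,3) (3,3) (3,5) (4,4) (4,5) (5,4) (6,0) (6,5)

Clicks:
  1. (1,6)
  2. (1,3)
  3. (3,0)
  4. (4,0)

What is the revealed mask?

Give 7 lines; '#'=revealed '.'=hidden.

Answer: .######
.######
....###
###....
####...
####...
.###...

Derivation:
Click 1 (1,6) count=0: revealed 15 new [(0,1) (0,2) (0,3) (0,4) (0,5) (0,6) (1,1) (1,2) (1,3) (1,4) (1,5) (1,6) (2,4) (2,5) (2,6)] -> total=15
Click 2 (1,3) count=2: revealed 0 new [(none)] -> total=15
Click 3 (3,0) count=1: revealed 1 new [(3,0)] -> total=16
Click 4 (4,0) count=0: revealed 13 new [(3,1) (3,2) (4,0) (4,1) (4,2) (4,3) (5,0) (5,1) (5,2) (5,3) (6,1) (6,2) (6,3)] -> total=29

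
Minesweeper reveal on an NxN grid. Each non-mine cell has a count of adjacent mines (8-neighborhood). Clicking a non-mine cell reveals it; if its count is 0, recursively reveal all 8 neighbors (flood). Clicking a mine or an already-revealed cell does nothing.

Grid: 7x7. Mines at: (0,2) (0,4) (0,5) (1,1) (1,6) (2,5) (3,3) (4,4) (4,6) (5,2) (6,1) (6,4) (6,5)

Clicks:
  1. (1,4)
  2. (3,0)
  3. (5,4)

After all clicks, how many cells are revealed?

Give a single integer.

Click 1 (1,4) count=3: revealed 1 new [(1,4)] -> total=1
Click 2 (3,0) count=0: revealed 11 new [(2,0) (2,1) (2,2) (3,0) (3,1) (3,2) (4,0) (4,1) (4,2) (5,0) (5,1)] -> total=12
Click 3 (5,4) count=3: revealed 1 new [(5,4)] -> total=13

Answer: 13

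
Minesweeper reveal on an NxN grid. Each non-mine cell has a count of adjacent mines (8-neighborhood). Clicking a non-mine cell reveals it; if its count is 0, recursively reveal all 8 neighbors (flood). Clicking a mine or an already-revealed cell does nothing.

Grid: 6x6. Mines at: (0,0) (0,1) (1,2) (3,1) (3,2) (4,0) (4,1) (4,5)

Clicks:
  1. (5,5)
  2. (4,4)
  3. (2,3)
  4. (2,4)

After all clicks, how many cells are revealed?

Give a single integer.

Answer: 14

Derivation:
Click 1 (5,5) count=1: revealed 1 new [(5,5)] -> total=1
Click 2 (4,4) count=1: revealed 1 new [(4,4)] -> total=2
Click 3 (2,3) count=2: revealed 1 new [(2,3)] -> total=3
Click 4 (2,4) count=0: revealed 11 new [(0,3) (0,4) (0,5) (1,3) (1,4) (1,5) (2,4) (2,5) (3,3) (3,4) (3,5)] -> total=14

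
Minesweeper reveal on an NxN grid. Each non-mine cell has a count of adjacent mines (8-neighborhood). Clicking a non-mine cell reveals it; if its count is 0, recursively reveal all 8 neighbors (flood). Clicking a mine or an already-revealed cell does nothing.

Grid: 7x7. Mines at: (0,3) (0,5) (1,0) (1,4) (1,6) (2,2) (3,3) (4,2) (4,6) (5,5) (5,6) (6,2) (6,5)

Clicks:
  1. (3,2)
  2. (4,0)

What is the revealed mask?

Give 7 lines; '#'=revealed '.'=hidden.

Click 1 (3,2) count=3: revealed 1 new [(3,2)] -> total=1
Click 2 (4,0) count=0: revealed 10 new [(2,0) (2,1) (3,0) (3,1) (4,0) (4,1) (5,0) (5,1) (6,0) (6,1)] -> total=11

Answer: .......
.......
##.....
###....
##.....
##.....
##.....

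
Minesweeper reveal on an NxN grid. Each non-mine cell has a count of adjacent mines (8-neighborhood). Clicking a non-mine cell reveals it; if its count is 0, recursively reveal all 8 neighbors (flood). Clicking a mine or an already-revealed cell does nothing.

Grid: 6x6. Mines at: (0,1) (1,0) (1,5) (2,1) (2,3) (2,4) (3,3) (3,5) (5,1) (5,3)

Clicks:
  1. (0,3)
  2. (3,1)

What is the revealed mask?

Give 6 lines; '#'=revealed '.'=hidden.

Answer: ..###.
..###.
......
.#....
......
......

Derivation:
Click 1 (0,3) count=0: revealed 6 new [(0,2) (0,3) (0,4) (1,2) (1,3) (1,4)] -> total=6
Click 2 (3,1) count=1: revealed 1 new [(3,1)] -> total=7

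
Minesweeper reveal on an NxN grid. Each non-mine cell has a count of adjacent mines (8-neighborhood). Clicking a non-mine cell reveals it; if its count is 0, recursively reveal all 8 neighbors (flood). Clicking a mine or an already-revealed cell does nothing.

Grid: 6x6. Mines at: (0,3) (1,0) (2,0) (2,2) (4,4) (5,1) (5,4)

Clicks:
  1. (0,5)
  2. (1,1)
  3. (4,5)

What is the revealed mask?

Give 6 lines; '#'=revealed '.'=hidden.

Click 1 (0,5) count=0: revealed 11 new [(0,4) (0,5) (1,3) (1,4) (1,5) (2,3) (2,4) (2,5) (3,3) (3,4) (3,5)] -> total=11
Click 2 (1,1) count=3: revealed 1 new [(1,1)] -> total=12
Click 3 (4,5) count=2: revealed 1 new [(4,5)] -> total=13

Answer: ....##
.#.###
...###
...###
.....#
......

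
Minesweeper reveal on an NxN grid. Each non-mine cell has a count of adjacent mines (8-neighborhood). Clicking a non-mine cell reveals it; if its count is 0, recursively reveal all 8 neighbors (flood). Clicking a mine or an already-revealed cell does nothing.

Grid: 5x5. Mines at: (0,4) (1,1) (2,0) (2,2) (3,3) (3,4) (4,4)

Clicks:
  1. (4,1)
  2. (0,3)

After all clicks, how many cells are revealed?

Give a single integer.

Click 1 (4,1) count=0: revealed 6 new [(3,0) (3,1) (3,2) (4,0) (4,1) (4,2)] -> total=6
Click 2 (0,3) count=1: revealed 1 new [(0,3)] -> total=7

Answer: 7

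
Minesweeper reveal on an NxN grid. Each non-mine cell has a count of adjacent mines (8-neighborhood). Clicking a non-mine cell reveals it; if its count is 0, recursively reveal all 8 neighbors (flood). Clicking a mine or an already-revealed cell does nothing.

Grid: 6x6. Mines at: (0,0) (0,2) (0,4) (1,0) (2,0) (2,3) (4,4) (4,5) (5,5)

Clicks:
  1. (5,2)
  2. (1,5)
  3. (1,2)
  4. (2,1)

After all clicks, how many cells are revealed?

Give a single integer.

Answer: 15

Derivation:
Click 1 (5,2) count=0: revealed 12 new [(3,0) (3,1) (3,2) (3,3) (4,0) (4,1) (4,2) (4,3) (5,0) (5,1) (5,2) (5,3)] -> total=12
Click 2 (1,5) count=1: revealed 1 new [(1,5)] -> total=13
Click 3 (1,2) count=2: revealed 1 new [(1,2)] -> total=14
Click 4 (2,1) count=2: revealed 1 new [(2,1)] -> total=15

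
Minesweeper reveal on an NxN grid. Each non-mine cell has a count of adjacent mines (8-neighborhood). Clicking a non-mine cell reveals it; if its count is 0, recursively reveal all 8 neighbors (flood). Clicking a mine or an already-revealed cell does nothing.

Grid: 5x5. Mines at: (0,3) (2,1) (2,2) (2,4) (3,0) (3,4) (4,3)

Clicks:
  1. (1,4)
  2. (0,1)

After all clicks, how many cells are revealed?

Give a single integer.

Answer: 7

Derivation:
Click 1 (1,4) count=2: revealed 1 new [(1,4)] -> total=1
Click 2 (0,1) count=0: revealed 6 new [(0,0) (0,1) (0,2) (1,0) (1,1) (1,2)] -> total=7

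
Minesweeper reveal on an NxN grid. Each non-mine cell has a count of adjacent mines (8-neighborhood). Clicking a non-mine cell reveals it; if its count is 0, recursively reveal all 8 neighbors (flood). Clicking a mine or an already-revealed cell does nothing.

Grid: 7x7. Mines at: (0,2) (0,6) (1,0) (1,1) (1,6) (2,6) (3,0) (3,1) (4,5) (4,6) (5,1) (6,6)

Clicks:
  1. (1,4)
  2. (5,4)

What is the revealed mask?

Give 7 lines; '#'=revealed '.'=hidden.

Click 1 (1,4) count=0: revealed 26 new [(0,3) (0,4) (0,5) (1,2) (1,3) (1,4) (1,5) (2,2) (2,3) (2,4) (2,5) (3,2) (3,3) (3,4) (3,5) (4,2) (4,3) (4,4) (5,2) (5,3) (5,4) (5,5) (6,2) (6,3) (6,4) (6,5)] -> total=26
Click 2 (5,4) count=1: revealed 0 new [(none)] -> total=26

Answer: ...###.
..####.
..####.
..####.
..###..
..####.
..####.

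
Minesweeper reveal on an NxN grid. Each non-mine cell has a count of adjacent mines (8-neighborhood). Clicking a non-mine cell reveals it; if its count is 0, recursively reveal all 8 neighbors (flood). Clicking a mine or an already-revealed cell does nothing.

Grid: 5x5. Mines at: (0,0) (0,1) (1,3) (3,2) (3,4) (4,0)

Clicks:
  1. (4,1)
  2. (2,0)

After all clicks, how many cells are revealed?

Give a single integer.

Click 1 (4,1) count=2: revealed 1 new [(4,1)] -> total=1
Click 2 (2,0) count=0: revealed 6 new [(1,0) (1,1) (2,0) (2,1) (3,0) (3,1)] -> total=7

Answer: 7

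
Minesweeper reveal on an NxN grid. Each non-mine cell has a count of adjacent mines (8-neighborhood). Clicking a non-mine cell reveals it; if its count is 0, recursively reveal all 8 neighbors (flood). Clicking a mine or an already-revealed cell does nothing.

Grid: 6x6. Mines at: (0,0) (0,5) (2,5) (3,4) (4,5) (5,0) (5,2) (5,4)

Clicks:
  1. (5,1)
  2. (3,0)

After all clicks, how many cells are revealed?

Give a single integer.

Answer: 23

Derivation:
Click 1 (5,1) count=2: revealed 1 new [(5,1)] -> total=1
Click 2 (3,0) count=0: revealed 22 new [(0,1) (0,2) (0,3) (0,4) (1,0) (1,1) (1,2) (1,3) (1,4) (2,0) (2,1) (2,2) (2,3) (2,4) (3,0) (3,1) (3,2) (3,3) (4,0) (4,1) (4,2) (4,3)] -> total=23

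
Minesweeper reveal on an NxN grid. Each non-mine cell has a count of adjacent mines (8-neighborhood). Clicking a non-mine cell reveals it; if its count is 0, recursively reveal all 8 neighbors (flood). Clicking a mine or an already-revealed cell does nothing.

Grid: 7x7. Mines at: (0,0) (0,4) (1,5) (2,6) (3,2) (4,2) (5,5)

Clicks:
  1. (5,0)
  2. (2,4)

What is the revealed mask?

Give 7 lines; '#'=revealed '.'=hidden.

Click 1 (5,0) count=0: revealed 18 new [(1,0) (1,1) (2,0) (2,1) (3,0) (3,1) (4,0) (4,1) (5,0) (5,1) (5,2) (5,3) (5,4) (6,0) (6,1) (6,2) (6,3) (6,4)] -> total=18
Click 2 (2,4) count=1: revealed 1 new [(2,4)] -> total=19

Answer: .......
##.....
##..#..
##.....
##.....
#####..
#####..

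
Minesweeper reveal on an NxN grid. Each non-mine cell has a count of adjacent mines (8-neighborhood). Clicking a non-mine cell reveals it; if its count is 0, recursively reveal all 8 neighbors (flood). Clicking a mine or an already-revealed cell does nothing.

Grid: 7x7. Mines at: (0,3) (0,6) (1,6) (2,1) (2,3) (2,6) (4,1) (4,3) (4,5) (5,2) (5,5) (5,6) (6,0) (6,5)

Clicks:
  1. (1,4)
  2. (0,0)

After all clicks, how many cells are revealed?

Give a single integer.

Click 1 (1,4) count=2: revealed 1 new [(1,4)] -> total=1
Click 2 (0,0) count=0: revealed 6 new [(0,0) (0,1) (0,2) (1,0) (1,1) (1,2)] -> total=7

Answer: 7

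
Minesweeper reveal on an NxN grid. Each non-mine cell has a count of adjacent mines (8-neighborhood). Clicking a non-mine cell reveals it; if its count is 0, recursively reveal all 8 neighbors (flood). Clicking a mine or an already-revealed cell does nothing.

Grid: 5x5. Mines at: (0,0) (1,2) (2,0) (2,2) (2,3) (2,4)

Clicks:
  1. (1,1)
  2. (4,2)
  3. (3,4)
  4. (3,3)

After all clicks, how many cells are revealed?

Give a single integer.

Answer: 11

Derivation:
Click 1 (1,1) count=4: revealed 1 new [(1,1)] -> total=1
Click 2 (4,2) count=0: revealed 10 new [(3,0) (3,1) (3,2) (3,3) (3,4) (4,0) (4,1) (4,2) (4,3) (4,4)] -> total=11
Click 3 (3,4) count=2: revealed 0 new [(none)] -> total=11
Click 4 (3,3) count=3: revealed 0 new [(none)] -> total=11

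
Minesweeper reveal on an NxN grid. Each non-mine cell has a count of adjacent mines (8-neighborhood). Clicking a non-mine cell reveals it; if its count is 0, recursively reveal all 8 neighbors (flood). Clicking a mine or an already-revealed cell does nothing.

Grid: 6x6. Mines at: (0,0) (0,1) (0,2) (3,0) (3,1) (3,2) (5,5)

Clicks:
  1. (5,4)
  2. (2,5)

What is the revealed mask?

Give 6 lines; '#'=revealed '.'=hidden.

Answer: ...###
...###
...###
...###
...###
....#.

Derivation:
Click 1 (5,4) count=1: revealed 1 new [(5,4)] -> total=1
Click 2 (2,5) count=0: revealed 15 new [(0,3) (0,4) (0,5) (1,3) (1,4) (1,5) (2,3) (2,4) (2,5) (3,3) (3,4) (3,5) (4,3) (4,4) (4,5)] -> total=16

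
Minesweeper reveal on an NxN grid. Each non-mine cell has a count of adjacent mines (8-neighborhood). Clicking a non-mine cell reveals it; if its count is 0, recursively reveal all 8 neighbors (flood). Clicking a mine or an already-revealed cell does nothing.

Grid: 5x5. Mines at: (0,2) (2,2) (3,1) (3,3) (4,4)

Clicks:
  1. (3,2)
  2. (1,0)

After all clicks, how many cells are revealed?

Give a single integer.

Answer: 7

Derivation:
Click 1 (3,2) count=3: revealed 1 new [(3,2)] -> total=1
Click 2 (1,0) count=0: revealed 6 new [(0,0) (0,1) (1,0) (1,1) (2,0) (2,1)] -> total=7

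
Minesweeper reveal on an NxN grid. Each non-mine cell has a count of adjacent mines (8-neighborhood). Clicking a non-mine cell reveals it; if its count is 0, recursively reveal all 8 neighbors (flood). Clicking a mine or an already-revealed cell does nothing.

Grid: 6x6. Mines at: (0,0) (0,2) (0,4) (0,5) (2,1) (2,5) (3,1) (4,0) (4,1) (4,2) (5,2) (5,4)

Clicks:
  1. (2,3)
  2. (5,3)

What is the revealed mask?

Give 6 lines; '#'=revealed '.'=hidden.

Click 1 (2,3) count=0: revealed 9 new [(1,2) (1,3) (1,4) (2,2) (2,3) (2,4) (3,2) (3,3) (3,4)] -> total=9
Click 2 (5,3) count=3: revealed 1 new [(5,3)] -> total=10

Answer: ......
..###.
..###.
..###.
......
...#..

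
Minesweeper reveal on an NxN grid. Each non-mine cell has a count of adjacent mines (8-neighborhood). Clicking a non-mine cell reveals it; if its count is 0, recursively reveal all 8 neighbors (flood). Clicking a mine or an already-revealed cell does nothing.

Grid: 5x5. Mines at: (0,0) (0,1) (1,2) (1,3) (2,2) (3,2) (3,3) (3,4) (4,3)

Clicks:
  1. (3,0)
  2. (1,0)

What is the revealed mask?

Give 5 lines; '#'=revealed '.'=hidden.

Click 1 (3,0) count=0: revealed 8 new [(1,0) (1,1) (2,0) (2,1) (3,0) (3,1) (4,0) (4,1)] -> total=8
Click 2 (1,0) count=2: revealed 0 new [(none)] -> total=8

Answer: .....
##...
##...
##...
##...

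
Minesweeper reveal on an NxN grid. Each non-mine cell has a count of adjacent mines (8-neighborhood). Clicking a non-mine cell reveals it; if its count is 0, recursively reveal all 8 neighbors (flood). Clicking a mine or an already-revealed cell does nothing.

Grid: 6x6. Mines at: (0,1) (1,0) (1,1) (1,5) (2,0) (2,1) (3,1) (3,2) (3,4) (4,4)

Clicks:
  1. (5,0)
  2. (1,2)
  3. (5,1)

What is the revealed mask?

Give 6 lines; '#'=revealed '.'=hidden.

Click 1 (5,0) count=0: revealed 8 new [(4,0) (4,1) (4,2) (4,3) (5,0) (5,1) (5,2) (5,3)] -> total=8
Click 2 (1,2) count=3: revealed 1 new [(1,2)] -> total=9
Click 3 (5,1) count=0: revealed 0 new [(none)] -> total=9

Answer: ......
..#...
......
......
####..
####..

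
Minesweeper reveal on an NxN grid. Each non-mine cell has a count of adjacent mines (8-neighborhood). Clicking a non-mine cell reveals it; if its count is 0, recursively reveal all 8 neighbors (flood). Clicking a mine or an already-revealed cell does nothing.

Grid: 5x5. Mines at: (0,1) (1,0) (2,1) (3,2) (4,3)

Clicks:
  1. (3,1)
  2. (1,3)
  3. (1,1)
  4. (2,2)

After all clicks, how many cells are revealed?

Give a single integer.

Answer: 13

Derivation:
Click 1 (3,1) count=2: revealed 1 new [(3,1)] -> total=1
Click 2 (1,3) count=0: revealed 11 new [(0,2) (0,3) (0,4) (1,2) (1,3) (1,4) (2,2) (2,3) (2,4) (3,3) (3,4)] -> total=12
Click 3 (1,1) count=3: revealed 1 new [(1,1)] -> total=13
Click 4 (2,2) count=2: revealed 0 new [(none)] -> total=13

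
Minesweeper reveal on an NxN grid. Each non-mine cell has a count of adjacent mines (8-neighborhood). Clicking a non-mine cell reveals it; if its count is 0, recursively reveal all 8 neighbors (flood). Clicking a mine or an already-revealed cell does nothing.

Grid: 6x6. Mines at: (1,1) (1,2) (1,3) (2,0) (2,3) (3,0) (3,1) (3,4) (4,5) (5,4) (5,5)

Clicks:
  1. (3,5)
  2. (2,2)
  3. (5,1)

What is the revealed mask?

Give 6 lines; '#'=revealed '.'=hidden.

Answer: ......
......
..#...
.....#
####..
####..

Derivation:
Click 1 (3,5) count=2: revealed 1 new [(3,5)] -> total=1
Click 2 (2,2) count=5: revealed 1 new [(2,2)] -> total=2
Click 3 (5,1) count=0: revealed 8 new [(4,0) (4,1) (4,2) (4,3) (5,0) (5,1) (5,2) (5,3)] -> total=10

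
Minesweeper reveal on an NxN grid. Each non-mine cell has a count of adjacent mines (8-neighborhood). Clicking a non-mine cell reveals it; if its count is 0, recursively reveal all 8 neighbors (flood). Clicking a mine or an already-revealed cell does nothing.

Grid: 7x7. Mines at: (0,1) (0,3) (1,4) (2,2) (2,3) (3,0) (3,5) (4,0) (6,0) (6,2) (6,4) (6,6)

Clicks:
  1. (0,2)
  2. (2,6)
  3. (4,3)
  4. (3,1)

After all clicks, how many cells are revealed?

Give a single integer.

Click 1 (0,2) count=2: revealed 1 new [(0,2)] -> total=1
Click 2 (2,6) count=1: revealed 1 new [(2,6)] -> total=2
Click 3 (4,3) count=0: revealed 12 new [(3,1) (3,2) (3,3) (3,4) (4,1) (4,2) (4,3) (4,4) (5,1) (5,2) (5,3) (5,4)] -> total=14
Click 4 (3,1) count=3: revealed 0 new [(none)] -> total=14

Answer: 14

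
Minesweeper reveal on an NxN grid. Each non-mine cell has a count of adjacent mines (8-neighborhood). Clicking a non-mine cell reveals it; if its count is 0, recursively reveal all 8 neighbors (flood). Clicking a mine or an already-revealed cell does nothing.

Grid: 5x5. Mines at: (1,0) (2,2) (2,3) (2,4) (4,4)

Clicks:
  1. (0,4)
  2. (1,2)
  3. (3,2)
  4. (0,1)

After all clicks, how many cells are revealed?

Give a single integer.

Answer: 9

Derivation:
Click 1 (0,4) count=0: revealed 8 new [(0,1) (0,2) (0,3) (0,4) (1,1) (1,2) (1,3) (1,4)] -> total=8
Click 2 (1,2) count=2: revealed 0 new [(none)] -> total=8
Click 3 (3,2) count=2: revealed 1 new [(3,2)] -> total=9
Click 4 (0,1) count=1: revealed 0 new [(none)] -> total=9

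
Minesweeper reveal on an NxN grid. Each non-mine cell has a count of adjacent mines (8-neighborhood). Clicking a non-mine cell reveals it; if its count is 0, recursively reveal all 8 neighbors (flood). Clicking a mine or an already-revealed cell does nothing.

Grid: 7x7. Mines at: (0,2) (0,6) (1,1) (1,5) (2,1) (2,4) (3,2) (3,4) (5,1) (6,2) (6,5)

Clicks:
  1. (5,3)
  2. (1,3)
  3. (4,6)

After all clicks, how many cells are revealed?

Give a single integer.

Click 1 (5,3) count=1: revealed 1 new [(5,3)] -> total=1
Click 2 (1,3) count=2: revealed 1 new [(1,3)] -> total=2
Click 3 (4,6) count=0: revealed 8 new [(2,5) (2,6) (3,5) (3,6) (4,5) (4,6) (5,5) (5,6)] -> total=10

Answer: 10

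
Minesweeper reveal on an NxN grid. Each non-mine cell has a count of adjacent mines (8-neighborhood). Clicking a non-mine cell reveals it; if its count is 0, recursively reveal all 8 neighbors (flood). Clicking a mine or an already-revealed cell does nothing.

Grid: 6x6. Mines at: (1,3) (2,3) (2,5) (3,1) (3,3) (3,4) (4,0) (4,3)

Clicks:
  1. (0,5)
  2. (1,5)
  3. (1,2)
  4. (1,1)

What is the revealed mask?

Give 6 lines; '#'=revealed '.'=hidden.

Answer: ###.##
###.##
###...
......
......
......

Derivation:
Click 1 (0,5) count=0: revealed 4 new [(0,4) (0,5) (1,4) (1,5)] -> total=4
Click 2 (1,5) count=1: revealed 0 new [(none)] -> total=4
Click 3 (1,2) count=2: revealed 1 new [(1,2)] -> total=5
Click 4 (1,1) count=0: revealed 8 new [(0,0) (0,1) (0,2) (1,0) (1,1) (2,0) (2,1) (2,2)] -> total=13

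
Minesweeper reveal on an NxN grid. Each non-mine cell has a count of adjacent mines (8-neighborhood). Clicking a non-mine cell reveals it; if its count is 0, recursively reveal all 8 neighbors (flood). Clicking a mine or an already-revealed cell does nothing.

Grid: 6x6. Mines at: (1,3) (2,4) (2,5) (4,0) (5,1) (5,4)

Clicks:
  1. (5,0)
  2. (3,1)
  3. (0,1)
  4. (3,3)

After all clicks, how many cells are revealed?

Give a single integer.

Click 1 (5,0) count=2: revealed 1 new [(5,0)] -> total=1
Click 2 (3,1) count=1: revealed 1 new [(3,1)] -> total=2
Click 3 (0,1) count=0: revealed 16 new [(0,0) (0,1) (0,2) (1,0) (1,1) (1,2) (2,0) (2,1) (2,2) (2,3) (3,0) (3,2) (3,3) (4,1) (4,2) (4,3)] -> total=18
Click 4 (3,3) count=1: revealed 0 new [(none)] -> total=18

Answer: 18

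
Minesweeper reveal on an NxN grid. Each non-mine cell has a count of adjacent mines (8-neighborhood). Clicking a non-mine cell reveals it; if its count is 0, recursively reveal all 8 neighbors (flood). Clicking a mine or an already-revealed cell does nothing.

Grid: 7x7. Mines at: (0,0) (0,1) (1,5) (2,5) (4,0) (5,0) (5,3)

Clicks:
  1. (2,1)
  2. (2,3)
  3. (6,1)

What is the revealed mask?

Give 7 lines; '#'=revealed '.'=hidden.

Answer: ..###..
#####..
#####..
#####..
.####..
.......
.#.....

Derivation:
Click 1 (2,1) count=0: revealed 22 new [(0,2) (0,3) (0,4) (1,0) (1,1) (1,2) (1,3) (1,4) (2,0) (2,1) (2,2) (2,3) (2,4) (3,0) (3,1) (3,2) (3,3) (3,4) (4,1) (4,2) (4,3) (4,4)] -> total=22
Click 2 (2,3) count=0: revealed 0 new [(none)] -> total=22
Click 3 (6,1) count=1: revealed 1 new [(6,1)] -> total=23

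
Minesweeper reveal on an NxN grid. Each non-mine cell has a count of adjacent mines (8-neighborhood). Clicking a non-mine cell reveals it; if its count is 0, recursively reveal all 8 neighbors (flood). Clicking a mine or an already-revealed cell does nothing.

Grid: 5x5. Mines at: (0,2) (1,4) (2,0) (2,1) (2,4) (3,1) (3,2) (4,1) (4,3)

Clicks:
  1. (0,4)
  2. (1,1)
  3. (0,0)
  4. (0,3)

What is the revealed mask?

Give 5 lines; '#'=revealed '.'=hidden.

Click 1 (0,4) count=1: revealed 1 new [(0,4)] -> total=1
Click 2 (1,1) count=3: revealed 1 new [(1,1)] -> total=2
Click 3 (0,0) count=0: revealed 3 new [(0,0) (0,1) (1,0)] -> total=5
Click 4 (0,3) count=2: revealed 1 new [(0,3)] -> total=6

Answer: ##.##
##...
.....
.....
.....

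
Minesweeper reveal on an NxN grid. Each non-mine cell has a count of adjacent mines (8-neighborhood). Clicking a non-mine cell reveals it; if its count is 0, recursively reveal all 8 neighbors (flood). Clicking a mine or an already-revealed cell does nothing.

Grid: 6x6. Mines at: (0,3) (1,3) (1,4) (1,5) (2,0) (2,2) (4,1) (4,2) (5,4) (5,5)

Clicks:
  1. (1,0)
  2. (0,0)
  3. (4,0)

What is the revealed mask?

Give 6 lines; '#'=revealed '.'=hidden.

Click 1 (1,0) count=1: revealed 1 new [(1,0)] -> total=1
Click 2 (0,0) count=0: revealed 5 new [(0,0) (0,1) (0,2) (1,1) (1,2)] -> total=6
Click 3 (4,0) count=1: revealed 1 new [(4,0)] -> total=7

Answer: ###...
###...
......
......
#.....
......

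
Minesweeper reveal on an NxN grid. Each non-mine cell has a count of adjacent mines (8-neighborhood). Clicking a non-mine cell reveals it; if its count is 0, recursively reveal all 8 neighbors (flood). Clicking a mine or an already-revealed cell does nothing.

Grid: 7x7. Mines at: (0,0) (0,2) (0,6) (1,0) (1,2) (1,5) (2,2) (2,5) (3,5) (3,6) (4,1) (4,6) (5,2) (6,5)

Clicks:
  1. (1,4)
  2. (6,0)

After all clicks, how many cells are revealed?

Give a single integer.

Answer: 5

Derivation:
Click 1 (1,4) count=2: revealed 1 new [(1,4)] -> total=1
Click 2 (6,0) count=0: revealed 4 new [(5,0) (5,1) (6,0) (6,1)] -> total=5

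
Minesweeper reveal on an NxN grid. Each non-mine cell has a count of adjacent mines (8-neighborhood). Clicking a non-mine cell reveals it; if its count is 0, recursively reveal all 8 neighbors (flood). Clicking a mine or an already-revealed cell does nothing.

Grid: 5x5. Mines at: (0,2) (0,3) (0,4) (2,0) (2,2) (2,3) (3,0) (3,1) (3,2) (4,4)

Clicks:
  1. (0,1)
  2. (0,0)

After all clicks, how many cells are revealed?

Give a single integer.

Click 1 (0,1) count=1: revealed 1 new [(0,1)] -> total=1
Click 2 (0,0) count=0: revealed 3 new [(0,0) (1,0) (1,1)] -> total=4

Answer: 4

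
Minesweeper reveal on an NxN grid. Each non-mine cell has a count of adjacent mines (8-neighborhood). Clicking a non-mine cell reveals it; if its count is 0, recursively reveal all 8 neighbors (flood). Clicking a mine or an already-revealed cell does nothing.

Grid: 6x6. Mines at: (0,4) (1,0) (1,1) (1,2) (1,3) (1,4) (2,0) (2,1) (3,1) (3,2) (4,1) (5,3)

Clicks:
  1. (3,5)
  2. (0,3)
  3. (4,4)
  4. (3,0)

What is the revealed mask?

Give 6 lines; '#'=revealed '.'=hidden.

Click 1 (3,5) count=0: revealed 11 new [(2,3) (2,4) (2,5) (3,3) (3,4) (3,5) (4,3) (4,4) (4,5) (5,4) (5,5)] -> total=11
Click 2 (0,3) count=4: revealed 1 new [(0,3)] -> total=12
Click 3 (4,4) count=1: revealed 0 new [(none)] -> total=12
Click 4 (3,0) count=4: revealed 1 new [(3,0)] -> total=13

Answer: ...#..
......
...###
#..###
...###
....##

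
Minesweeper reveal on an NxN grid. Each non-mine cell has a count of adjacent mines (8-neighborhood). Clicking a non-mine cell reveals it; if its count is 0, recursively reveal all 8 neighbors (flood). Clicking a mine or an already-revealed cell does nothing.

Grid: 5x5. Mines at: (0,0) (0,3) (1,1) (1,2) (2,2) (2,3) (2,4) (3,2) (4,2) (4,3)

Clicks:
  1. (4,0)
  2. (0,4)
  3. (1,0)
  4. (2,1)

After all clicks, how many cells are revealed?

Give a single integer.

Answer: 8

Derivation:
Click 1 (4,0) count=0: revealed 6 new [(2,0) (2,1) (3,0) (3,1) (4,0) (4,1)] -> total=6
Click 2 (0,4) count=1: revealed 1 new [(0,4)] -> total=7
Click 3 (1,0) count=2: revealed 1 new [(1,0)] -> total=8
Click 4 (2,1) count=4: revealed 0 new [(none)] -> total=8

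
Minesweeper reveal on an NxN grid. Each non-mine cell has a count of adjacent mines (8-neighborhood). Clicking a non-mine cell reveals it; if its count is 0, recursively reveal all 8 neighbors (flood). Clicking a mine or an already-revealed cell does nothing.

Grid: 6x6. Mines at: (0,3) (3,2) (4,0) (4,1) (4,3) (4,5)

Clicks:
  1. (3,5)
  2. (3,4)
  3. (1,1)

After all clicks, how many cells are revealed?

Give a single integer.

Click 1 (3,5) count=1: revealed 1 new [(3,5)] -> total=1
Click 2 (3,4) count=2: revealed 1 new [(3,4)] -> total=2
Click 3 (1,1) count=0: revealed 11 new [(0,0) (0,1) (0,2) (1,0) (1,1) (1,2) (2,0) (2,1) (2,2) (3,0) (3,1)] -> total=13

Answer: 13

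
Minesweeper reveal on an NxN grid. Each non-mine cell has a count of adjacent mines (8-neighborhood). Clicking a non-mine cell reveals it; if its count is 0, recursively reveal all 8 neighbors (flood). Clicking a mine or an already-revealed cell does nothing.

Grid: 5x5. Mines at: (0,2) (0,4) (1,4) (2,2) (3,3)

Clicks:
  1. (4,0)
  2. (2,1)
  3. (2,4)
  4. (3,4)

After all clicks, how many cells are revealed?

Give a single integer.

Answer: 14

Derivation:
Click 1 (4,0) count=0: revealed 12 new [(0,0) (0,1) (1,0) (1,1) (2,0) (2,1) (3,0) (3,1) (3,2) (4,0) (4,1) (4,2)] -> total=12
Click 2 (2,1) count=1: revealed 0 new [(none)] -> total=12
Click 3 (2,4) count=2: revealed 1 new [(2,4)] -> total=13
Click 4 (3,4) count=1: revealed 1 new [(3,4)] -> total=14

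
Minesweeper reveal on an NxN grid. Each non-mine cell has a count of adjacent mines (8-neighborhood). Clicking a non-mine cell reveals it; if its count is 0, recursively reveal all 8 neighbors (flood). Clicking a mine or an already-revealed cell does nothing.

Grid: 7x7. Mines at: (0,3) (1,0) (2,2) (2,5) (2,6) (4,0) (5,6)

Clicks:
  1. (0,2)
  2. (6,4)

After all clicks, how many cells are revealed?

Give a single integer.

Click 1 (0,2) count=1: revealed 1 new [(0,2)] -> total=1
Click 2 (6,4) count=0: revealed 22 new [(3,1) (3,2) (3,3) (3,4) (3,5) (4,1) (4,2) (4,3) (4,4) (4,5) (5,0) (5,1) (5,2) (5,3) (5,4) (5,5) (6,0) (6,1) (6,2) (6,3) (6,4) (6,5)] -> total=23

Answer: 23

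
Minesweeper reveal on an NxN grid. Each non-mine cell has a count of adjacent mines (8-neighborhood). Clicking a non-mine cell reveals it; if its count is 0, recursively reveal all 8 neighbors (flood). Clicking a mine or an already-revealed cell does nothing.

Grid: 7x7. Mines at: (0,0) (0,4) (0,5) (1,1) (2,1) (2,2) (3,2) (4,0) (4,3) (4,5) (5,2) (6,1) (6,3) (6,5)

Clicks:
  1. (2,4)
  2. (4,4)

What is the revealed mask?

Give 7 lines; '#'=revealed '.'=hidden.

Click 1 (2,4) count=0: revealed 12 new [(1,3) (1,4) (1,5) (1,6) (2,3) (2,4) (2,5) (2,6) (3,3) (3,4) (3,5) (3,6)] -> total=12
Click 2 (4,4) count=2: revealed 1 new [(4,4)] -> total=13

Answer: .......
...####
...####
...####
....#..
.......
.......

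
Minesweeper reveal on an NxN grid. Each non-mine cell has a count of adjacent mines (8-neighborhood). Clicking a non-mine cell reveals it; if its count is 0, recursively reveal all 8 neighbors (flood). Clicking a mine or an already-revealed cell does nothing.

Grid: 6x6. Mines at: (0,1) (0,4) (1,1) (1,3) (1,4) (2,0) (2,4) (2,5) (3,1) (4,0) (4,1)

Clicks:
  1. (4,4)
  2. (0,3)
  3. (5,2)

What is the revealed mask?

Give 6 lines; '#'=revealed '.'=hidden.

Answer: ...#..
......
......
..####
..####
..####

Derivation:
Click 1 (4,4) count=0: revealed 12 new [(3,2) (3,3) (3,4) (3,5) (4,2) (4,3) (4,4) (4,5) (5,2) (5,3) (5,4) (5,5)] -> total=12
Click 2 (0,3) count=3: revealed 1 new [(0,3)] -> total=13
Click 3 (5,2) count=1: revealed 0 new [(none)] -> total=13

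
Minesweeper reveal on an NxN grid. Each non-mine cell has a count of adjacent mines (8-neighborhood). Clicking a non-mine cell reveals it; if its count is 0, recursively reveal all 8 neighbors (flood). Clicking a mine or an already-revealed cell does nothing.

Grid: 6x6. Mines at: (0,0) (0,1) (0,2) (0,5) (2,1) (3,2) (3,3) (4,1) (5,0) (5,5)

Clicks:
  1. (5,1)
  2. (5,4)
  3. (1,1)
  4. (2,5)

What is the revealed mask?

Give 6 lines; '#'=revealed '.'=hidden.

Click 1 (5,1) count=2: revealed 1 new [(5,1)] -> total=1
Click 2 (5,4) count=1: revealed 1 new [(5,4)] -> total=2
Click 3 (1,1) count=4: revealed 1 new [(1,1)] -> total=3
Click 4 (2,5) count=0: revealed 8 new [(1,4) (1,5) (2,4) (2,5) (3,4) (3,5) (4,4) (4,5)] -> total=11

Answer: ......
.#..##
....##
....##
....##
.#..#.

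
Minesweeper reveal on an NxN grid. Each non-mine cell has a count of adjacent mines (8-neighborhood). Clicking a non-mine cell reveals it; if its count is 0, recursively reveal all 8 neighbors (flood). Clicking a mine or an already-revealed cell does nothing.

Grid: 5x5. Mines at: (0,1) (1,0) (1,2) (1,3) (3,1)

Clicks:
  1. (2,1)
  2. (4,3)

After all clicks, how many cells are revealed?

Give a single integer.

Answer: 10

Derivation:
Click 1 (2,1) count=3: revealed 1 new [(2,1)] -> total=1
Click 2 (4,3) count=0: revealed 9 new [(2,2) (2,3) (2,4) (3,2) (3,3) (3,4) (4,2) (4,3) (4,4)] -> total=10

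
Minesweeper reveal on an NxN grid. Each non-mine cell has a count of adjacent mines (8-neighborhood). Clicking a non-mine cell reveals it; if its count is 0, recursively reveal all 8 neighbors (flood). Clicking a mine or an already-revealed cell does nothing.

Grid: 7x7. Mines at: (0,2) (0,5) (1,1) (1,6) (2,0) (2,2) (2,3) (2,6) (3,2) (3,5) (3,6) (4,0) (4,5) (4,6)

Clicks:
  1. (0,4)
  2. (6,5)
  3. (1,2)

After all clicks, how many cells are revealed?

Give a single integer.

Click 1 (0,4) count=1: revealed 1 new [(0,4)] -> total=1
Click 2 (6,5) count=0: revealed 18 new [(4,1) (4,2) (4,3) (4,4) (5,0) (5,1) (5,2) (5,3) (5,4) (5,5) (5,6) (6,0) (6,1) (6,2) (6,3) (6,4) (6,5) (6,6)] -> total=19
Click 3 (1,2) count=4: revealed 1 new [(1,2)] -> total=20

Answer: 20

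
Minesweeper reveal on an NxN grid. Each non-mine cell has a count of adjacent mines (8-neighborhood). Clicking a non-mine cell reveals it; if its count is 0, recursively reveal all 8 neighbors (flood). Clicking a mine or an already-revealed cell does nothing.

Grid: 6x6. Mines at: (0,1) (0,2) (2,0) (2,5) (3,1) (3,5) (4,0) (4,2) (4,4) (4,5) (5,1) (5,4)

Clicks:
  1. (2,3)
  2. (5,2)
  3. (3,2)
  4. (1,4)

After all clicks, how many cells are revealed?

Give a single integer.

Click 1 (2,3) count=0: revealed 9 new [(1,2) (1,3) (1,4) (2,2) (2,3) (2,4) (3,2) (3,3) (3,4)] -> total=9
Click 2 (5,2) count=2: revealed 1 new [(5,2)] -> total=10
Click 3 (3,2) count=2: revealed 0 new [(none)] -> total=10
Click 4 (1,4) count=1: revealed 0 new [(none)] -> total=10

Answer: 10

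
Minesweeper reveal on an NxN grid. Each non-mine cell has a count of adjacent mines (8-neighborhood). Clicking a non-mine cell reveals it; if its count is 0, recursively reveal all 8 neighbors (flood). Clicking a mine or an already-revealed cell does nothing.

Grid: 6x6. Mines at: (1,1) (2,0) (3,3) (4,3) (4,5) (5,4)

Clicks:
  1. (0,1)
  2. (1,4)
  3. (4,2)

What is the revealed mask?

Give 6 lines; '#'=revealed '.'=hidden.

Answer: .#####
..####
..####
....##
..#...
......

Derivation:
Click 1 (0,1) count=1: revealed 1 new [(0,1)] -> total=1
Click 2 (1,4) count=0: revealed 14 new [(0,2) (0,3) (0,4) (0,5) (1,2) (1,3) (1,4) (1,5) (2,2) (2,3) (2,4) (2,5) (3,4) (3,5)] -> total=15
Click 3 (4,2) count=2: revealed 1 new [(4,2)] -> total=16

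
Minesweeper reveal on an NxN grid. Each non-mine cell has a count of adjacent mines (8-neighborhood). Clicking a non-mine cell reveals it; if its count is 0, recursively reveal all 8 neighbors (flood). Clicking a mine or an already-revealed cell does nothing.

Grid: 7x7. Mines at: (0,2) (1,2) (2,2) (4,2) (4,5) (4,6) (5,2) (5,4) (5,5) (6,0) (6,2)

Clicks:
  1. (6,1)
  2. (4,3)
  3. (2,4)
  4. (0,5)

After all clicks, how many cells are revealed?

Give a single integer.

Click 1 (6,1) count=3: revealed 1 new [(6,1)] -> total=1
Click 2 (4,3) count=3: revealed 1 new [(4,3)] -> total=2
Click 3 (2,4) count=0: revealed 16 new [(0,3) (0,4) (0,5) (0,6) (1,3) (1,4) (1,5) (1,6) (2,3) (2,4) (2,5) (2,6) (3,3) (3,4) (3,5) (3,6)] -> total=18
Click 4 (0,5) count=0: revealed 0 new [(none)] -> total=18

Answer: 18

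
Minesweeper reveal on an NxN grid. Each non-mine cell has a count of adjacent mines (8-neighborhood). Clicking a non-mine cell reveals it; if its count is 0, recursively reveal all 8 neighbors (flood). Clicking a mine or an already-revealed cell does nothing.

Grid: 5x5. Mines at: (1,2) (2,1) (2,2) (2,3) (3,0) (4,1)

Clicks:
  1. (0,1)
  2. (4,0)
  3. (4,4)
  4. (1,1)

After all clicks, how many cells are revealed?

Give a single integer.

Answer: 9

Derivation:
Click 1 (0,1) count=1: revealed 1 new [(0,1)] -> total=1
Click 2 (4,0) count=2: revealed 1 new [(4,0)] -> total=2
Click 3 (4,4) count=0: revealed 6 new [(3,2) (3,3) (3,4) (4,2) (4,3) (4,4)] -> total=8
Click 4 (1,1) count=3: revealed 1 new [(1,1)] -> total=9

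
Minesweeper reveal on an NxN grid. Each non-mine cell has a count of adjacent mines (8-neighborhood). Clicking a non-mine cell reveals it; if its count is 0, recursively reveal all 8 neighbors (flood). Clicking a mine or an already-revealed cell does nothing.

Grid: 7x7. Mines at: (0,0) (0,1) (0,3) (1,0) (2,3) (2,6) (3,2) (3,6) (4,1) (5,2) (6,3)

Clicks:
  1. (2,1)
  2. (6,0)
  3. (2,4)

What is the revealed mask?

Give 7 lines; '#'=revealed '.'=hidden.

Click 1 (2,1) count=2: revealed 1 new [(2,1)] -> total=1
Click 2 (6,0) count=0: revealed 4 new [(5,0) (5,1) (6,0) (6,1)] -> total=5
Click 3 (2,4) count=1: revealed 1 new [(2,4)] -> total=6

Answer: .......
.......
.#..#..
.......
.......
##.....
##.....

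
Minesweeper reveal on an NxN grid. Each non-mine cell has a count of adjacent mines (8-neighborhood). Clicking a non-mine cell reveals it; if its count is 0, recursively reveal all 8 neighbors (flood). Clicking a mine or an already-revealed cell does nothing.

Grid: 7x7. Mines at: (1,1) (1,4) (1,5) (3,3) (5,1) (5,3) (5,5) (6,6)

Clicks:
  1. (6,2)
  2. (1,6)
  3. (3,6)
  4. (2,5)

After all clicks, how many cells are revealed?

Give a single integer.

Answer: 11

Derivation:
Click 1 (6,2) count=2: revealed 1 new [(6,2)] -> total=1
Click 2 (1,6) count=1: revealed 1 new [(1,6)] -> total=2
Click 3 (3,6) count=0: revealed 9 new [(2,4) (2,5) (2,6) (3,4) (3,5) (3,6) (4,4) (4,5) (4,6)] -> total=11
Click 4 (2,5) count=2: revealed 0 new [(none)] -> total=11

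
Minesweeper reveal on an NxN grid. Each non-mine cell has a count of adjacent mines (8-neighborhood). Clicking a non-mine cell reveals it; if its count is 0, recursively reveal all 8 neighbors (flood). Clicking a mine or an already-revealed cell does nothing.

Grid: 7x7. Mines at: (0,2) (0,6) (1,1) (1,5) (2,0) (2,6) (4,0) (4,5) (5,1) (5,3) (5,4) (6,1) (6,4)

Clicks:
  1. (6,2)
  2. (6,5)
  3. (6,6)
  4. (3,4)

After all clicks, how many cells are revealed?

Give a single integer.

Answer: 6

Derivation:
Click 1 (6,2) count=3: revealed 1 new [(6,2)] -> total=1
Click 2 (6,5) count=2: revealed 1 new [(6,5)] -> total=2
Click 3 (6,6) count=0: revealed 3 new [(5,5) (5,6) (6,6)] -> total=5
Click 4 (3,4) count=1: revealed 1 new [(3,4)] -> total=6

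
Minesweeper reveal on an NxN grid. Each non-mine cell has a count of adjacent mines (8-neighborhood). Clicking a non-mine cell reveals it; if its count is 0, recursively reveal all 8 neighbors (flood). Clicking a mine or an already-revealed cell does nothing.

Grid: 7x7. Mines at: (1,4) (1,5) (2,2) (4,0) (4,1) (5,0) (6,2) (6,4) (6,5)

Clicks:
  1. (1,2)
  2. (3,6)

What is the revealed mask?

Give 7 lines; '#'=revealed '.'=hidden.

Answer: .......
..#....
...####
..#####
..#####
..#####
.......

Derivation:
Click 1 (1,2) count=1: revealed 1 new [(1,2)] -> total=1
Click 2 (3,6) count=0: revealed 19 new [(2,3) (2,4) (2,5) (2,6) (3,2) (3,3) (3,4) (3,5) (3,6) (4,2) (4,3) (4,4) (4,5) (4,6) (5,2) (5,3) (5,4) (5,5) (5,6)] -> total=20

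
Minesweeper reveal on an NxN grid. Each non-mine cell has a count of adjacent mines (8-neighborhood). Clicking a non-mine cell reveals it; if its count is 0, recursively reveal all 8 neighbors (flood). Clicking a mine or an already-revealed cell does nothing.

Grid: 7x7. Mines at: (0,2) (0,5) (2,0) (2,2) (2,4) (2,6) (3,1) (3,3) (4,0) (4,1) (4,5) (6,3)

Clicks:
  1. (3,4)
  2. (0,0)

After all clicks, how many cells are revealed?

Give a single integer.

Answer: 5

Derivation:
Click 1 (3,4) count=3: revealed 1 new [(3,4)] -> total=1
Click 2 (0,0) count=0: revealed 4 new [(0,0) (0,1) (1,0) (1,1)] -> total=5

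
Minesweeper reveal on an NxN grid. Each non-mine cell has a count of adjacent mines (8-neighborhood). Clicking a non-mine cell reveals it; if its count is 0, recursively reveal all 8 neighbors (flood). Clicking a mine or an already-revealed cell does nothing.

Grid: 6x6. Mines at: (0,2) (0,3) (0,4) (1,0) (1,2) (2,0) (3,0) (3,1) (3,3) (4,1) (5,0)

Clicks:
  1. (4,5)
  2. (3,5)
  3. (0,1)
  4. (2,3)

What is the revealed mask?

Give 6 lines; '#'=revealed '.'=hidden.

Click 1 (4,5) count=0: revealed 14 new [(1,4) (1,5) (2,4) (2,5) (3,4) (3,5) (4,2) (4,3) (4,4) (4,5) (5,2) (5,3) (5,4) (5,5)] -> total=14
Click 2 (3,5) count=0: revealed 0 new [(none)] -> total=14
Click 3 (0,1) count=3: revealed 1 new [(0,1)] -> total=15
Click 4 (2,3) count=2: revealed 1 new [(2,3)] -> total=16

Answer: .#....
....##
...###
....##
..####
..####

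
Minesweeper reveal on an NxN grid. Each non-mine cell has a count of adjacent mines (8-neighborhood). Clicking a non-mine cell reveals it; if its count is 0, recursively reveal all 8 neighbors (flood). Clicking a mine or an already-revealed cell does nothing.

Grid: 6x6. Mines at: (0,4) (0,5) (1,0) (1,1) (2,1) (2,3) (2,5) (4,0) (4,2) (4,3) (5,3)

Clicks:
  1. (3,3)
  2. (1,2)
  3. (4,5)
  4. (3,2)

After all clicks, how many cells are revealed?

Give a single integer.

Answer: 9

Derivation:
Click 1 (3,3) count=3: revealed 1 new [(3,3)] -> total=1
Click 2 (1,2) count=3: revealed 1 new [(1,2)] -> total=2
Click 3 (4,5) count=0: revealed 6 new [(3,4) (3,5) (4,4) (4,5) (5,4) (5,5)] -> total=8
Click 4 (3,2) count=4: revealed 1 new [(3,2)] -> total=9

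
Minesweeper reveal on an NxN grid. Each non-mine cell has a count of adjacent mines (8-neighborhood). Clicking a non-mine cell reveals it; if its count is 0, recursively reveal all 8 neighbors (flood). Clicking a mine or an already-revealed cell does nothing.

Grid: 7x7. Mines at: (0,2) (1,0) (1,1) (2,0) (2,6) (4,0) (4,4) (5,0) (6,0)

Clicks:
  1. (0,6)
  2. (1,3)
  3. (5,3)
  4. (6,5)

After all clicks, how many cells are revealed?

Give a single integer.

Click 1 (0,6) count=0: revealed 37 new [(0,3) (0,4) (0,5) (0,6) (1,2) (1,3) (1,4) (1,5) (1,6) (2,1) (2,2) (2,3) (2,4) (2,5) (3,1) (3,2) (3,3) (3,4) (3,5) (3,6) (4,1) (4,2) (4,3) (4,5) (4,6) (5,1) (5,2) (5,3) (5,4) (5,5) (5,6) (6,1) (6,2) (6,3) (6,4) (6,5) (6,6)] -> total=37
Click 2 (1,3) count=1: revealed 0 new [(none)] -> total=37
Click 3 (5,3) count=1: revealed 0 new [(none)] -> total=37
Click 4 (6,5) count=0: revealed 0 new [(none)] -> total=37

Answer: 37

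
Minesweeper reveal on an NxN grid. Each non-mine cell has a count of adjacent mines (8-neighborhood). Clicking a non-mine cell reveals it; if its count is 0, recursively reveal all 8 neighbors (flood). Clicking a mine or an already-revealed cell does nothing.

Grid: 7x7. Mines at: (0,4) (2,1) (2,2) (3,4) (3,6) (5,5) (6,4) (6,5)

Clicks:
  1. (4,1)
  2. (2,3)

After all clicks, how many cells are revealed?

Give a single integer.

Click 1 (4,1) count=0: revealed 16 new [(3,0) (3,1) (3,2) (3,3) (4,0) (4,1) (4,2) (4,3) (5,0) (5,1) (5,2) (5,3) (6,0) (6,1) (6,2) (6,3)] -> total=16
Click 2 (2,3) count=2: revealed 1 new [(2,3)] -> total=17

Answer: 17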